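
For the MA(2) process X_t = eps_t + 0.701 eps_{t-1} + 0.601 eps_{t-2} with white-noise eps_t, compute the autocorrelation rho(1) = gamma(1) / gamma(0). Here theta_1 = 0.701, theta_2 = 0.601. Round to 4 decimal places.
\rho(1) = 0.6058

For an MA(q) process with theta_0 = 1, the autocovariance is
  gamma(k) = sigma^2 * sum_{i=0..q-k} theta_i * theta_{i+k},
and rho(k) = gamma(k) / gamma(0). Sigma^2 cancels.
  numerator   = (1)*(0.701) + (0.701)*(0.601) = 1.122301.
  denominator = (1)^2 + (0.701)^2 + (0.601)^2 = 1.852602.
  rho(1) = 1.122301 / 1.852602 = 0.6058.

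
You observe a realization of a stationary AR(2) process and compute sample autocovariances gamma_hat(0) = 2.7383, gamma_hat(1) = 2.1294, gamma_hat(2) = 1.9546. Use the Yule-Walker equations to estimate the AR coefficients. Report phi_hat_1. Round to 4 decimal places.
\hat\phi_{1} = 0.5630

The Yule-Walker equations for an AR(p) process read, in matrix form,
  Gamma_p phi = r_p,   with   (Gamma_p)_{ij} = gamma(|i - j|),
                       (r_p)_i = gamma(i),   i,j = 1..p.
Substitute the sample gammas (Toeplitz matrix and right-hand side of size 2):
  Gamma_p = [[2.7383, 2.1294], [2.1294, 2.7383]]
  r_p     = [2.1294, 1.9546]
Written out:
  2.7383 phi_1 + 2.1294 phi_2 = 2.1294
  2.1294 phi_1 + 2.7383 phi_2 = 1.9546
Solve by Cramer's rule:
  det = gamma(0)^2 - gamma(1)^2 = (2.7383)^2 - (2.1294)^2 = 7.49828689 - 4.53434436 = 2.96394253
  phi_hat_1 = [gamma(1) gamma(0) - gamma(1) gamma(2)] / det = [(2.1294)(2.7383) - (2.1294)(1.9546)] / 2.96394253 = 1.66881078 / 2.96394253 = 0.563
  phi_hat_2 = [gamma(0) gamma(2) - gamma(1)^2] / det = [(2.7383)(1.9546) - (2.1294)^2] / 2.96394253 = 0.81793682 / 2.96394253 = 0.276
So phi_hat = [0.5630, 0.2760].
Therefore phi_hat_1 = 0.5630.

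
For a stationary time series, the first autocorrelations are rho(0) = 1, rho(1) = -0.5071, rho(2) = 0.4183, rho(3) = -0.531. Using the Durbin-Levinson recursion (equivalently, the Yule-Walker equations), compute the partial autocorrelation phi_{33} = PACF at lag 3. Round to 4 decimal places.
\phi_{33} = -0.3601

The PACF at lag k is phi_{kk}, the last component of the solution
to the Yule-Walker system G_k phi = r_k where
  (G_k)_{ij} = rho(|i - j|), (r_k)_i = rho(i), i,j = 1..k.
Equivalently, Durbin-Levinson gives phi_{kk} iteratively:
  phi_{11} = rho(1)
  phi_{kk} = [rho(k) - sum_{j=1..k-1} phi_{k-1,j} rho(k-j)]
            / [1 - sum_{j=1..k-1} phi_{k-1,j} rho(j)],
  phi_{k,j} = phi_{k-1,j} - phi_{kk} phi_{k-1,k-j},  j = 1..k-1.
Step k = 1:
  phi_11 = rho(1) = -0.5071.
Step k = 2:
  phi_22 = [rho(2) - phi_11 rho(1)] / [1 - phi_11 rho(1)] = [0.4183 - (-0.5071)(-0.5071)] / [1 - (-0.5071)(-0.5071)]
         = 0.16114959 / 0.74284959 = 0.216934.
  Update: phi_21 = phi_11 - phi_22 phi_11 = -0.5071 - (0.216934)(-0.5071) = -0.397093.
Step k = 3:
  phi_33 = [rho(3) - phi_21 rho(2) - phi_22 rho(1)] / [1 - phi_21 rho(1) - phi_22 rho(2)]
    numerator   = -0.531 - (-0.397093)(0.4183) - (0.216934)(-0.5071) = -0.25488876
    denominator = 1 - (-0.397093)(-0.5071) - (0.216934)(0.4183) = 0.70789071
  phi_33 = -0.25488876 / 0.70789071 = -0.3601.
Therefore phi_{33} = -0.3601.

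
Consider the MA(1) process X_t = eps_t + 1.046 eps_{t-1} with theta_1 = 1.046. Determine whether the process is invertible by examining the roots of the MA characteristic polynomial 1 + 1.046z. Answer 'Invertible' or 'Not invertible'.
\text{Not invertible}

The MA(q) characteristic polynomial is P(z) = 1 + 1.046z.
Invertibility requires all roots to lie outside the unit circle, i.e. |z| > 1 for every root.
This is linear in z: 1 + (1.046) z = 0  =>  z = -1/(1.046) = -0.956023,  |z| = 0.956023.
Moduli of all roots: 0.9560.
All moduli strictly greater than 1? No.
Verdict: Not invertible.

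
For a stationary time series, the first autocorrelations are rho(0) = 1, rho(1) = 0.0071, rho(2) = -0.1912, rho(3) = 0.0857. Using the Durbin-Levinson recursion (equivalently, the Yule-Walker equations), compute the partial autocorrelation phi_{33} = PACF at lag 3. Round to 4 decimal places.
\phi_{33} = 0.0920

The PACF at lag k is phi_{kk}, the last component of the solution
to the Yule-Walker system G_k phi = r_k where
  (G_k)_{ij} = rho(|i - j|), (r_k)_i = rho(i), i,j = 1..k.
Equivalently, Durbin-Levinson gives phi_{kk} iteratively:
  phi_{11} = rho(1)
  phi_{kk} = [rho(k) - sum_{j=1..k-1} phi_{k-1,j} rho(k-j)]
            / [1 - sum_{j=1..k-1} phi_{k-1,j} rho(j)],
  phi_{k,j} = phi_{k-1,j} - phi_{kk} phi_{k-1,k-j},  j = 1..k-1.
Step k = 1:
  phi_11 = rho(1) = 0.0071.
Step k = 2:
  phi_22 = [rho(2) - phi_11 rho(1)] / [1 - phi_11 rho(1)] = [-0.1912 - (0.0071)(0.0071)] / [1 - (0.0071)(0.0071)]
         = -0.19125041 / 0.99994959 = -0.19126.
  Update: phi_21 = phi_11 - phi_22 phi_11 = 0.0071 - (-0.19126)(0.0071) = 0.008458.
Step k = 3:
  phi_33 = [rho(3) - phi_21 rho(2) - phi_22 rho(1)] / [1 - phi_21 rho(1) - phi_22 rho(2)]
    numerator   = 0.0857 - (0.008458)(-0.1912) - (-0.19126)(0.0071) = 0.08867511
    denominator = 1 - (0.008458)(0.0071) - (-0.19126)(-0.1912) = 0.96337103
  phi_33 = 0.08867511 / 0.96337103 = 0.092.
Therefore phi_{33} = 0.0920.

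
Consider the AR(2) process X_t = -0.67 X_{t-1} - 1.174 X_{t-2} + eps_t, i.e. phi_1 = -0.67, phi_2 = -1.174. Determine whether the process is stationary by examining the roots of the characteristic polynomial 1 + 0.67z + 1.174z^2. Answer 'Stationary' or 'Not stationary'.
\text{Not stationary}

The AR(p) characteristic polynomial is P(z) = 1 + 0.67z + 1.174z^2.
Stationarity requires all roots to lie outside the unit circle, i.e. |z| > 1 for every root.
Set 1 + (0.67) z + (1.174) z^2 = 0, i.e. a z^2 + b z + c = 0 with a = 1.174, b = 0.67, c = 1.
Discriminant D = b^2 - 4ac = (0.67)^2 - 4*(1.174)*1 = 0.4489 - (4.696) = -4.2471.
D < 0, so the roots are the complex-conjugate pair z = (-b +/- i sqrt(-D)) / (2a) = -0.2853 +/- 0.8777i.
For a conjugate pair |z|^2 = z * conj(z) = (product of roots) = c/a = 1/(1.174) = 0.851789, so |z| = sqrt(0.851789) = 0.9229 for both roots.
Moduli of all roots: 0.9229, 0.9229.
All moduli strictly greater than 1? No.
Verdict: Not stationary.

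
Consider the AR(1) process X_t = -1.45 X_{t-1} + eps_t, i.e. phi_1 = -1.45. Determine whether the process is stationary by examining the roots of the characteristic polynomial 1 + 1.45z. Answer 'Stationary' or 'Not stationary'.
\text{Not stationary}

The AR(p) characteristic polynomial is P(z) = 1 + 1.45z.
Stationarity requires all roots to lie outside the unit circle, i.e. |z| > 1 for every root.
This is linear in z: 1 + (1.45) z = 0  =>  z = -1/(1.45) = -0.689655,  |z| = 0.689655.
Moduli of all roots: 0.6897.
All moduli strictly greater than 1? No.
Verdict: Not stationary.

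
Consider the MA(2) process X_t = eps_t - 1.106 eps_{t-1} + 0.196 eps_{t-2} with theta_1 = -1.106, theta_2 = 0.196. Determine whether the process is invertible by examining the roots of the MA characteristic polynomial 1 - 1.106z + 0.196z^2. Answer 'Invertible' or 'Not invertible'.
\text{Invertible}

The MA(q) characteristic polynomial is P(z) = 1 - 1.106z + 0.196z^2.
Invertibility requires all roots to lie outside the unit circle, i.e. |z| > 1 for every root.
Set 1 + (-1.106) z + (0.196) z^2 = 0, i.e. a z^2 + b z + c = 0 with a = 0.196, b = -1.106, c = 1.
Discriminant D = b^2 - 4ac = (-1.106)^2 - 4*(0.196)*1 = 1.223236 - (0.784) = 0.439236.
D >= 0, so the roots are real: z = (-b +/- sqrt(D)) / (2a) = (1.106 +/- 0.662749) / (0.392).
  z_1 = (1.106 + 0.662749) / (0.392) = 4.5121,   |z_1| = 4.5121.
  z_2 = (1.106 - 0.662749) / (0.392) = 1.1307,   |z_2| = 1.1307.
Moduli of all roots: 4.5121, 1.1307.
All moduli strictly greater than 1? Yes.
Verdict: Invertible.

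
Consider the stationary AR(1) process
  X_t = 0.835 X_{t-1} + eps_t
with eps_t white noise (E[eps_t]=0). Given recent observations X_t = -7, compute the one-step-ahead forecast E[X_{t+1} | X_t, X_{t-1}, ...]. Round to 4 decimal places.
E[X_{t+1} \mid \mathcal F_t] = -5.8450

For an AR(p) model X_t = c + sum_i phi_i X_{t-i} + eps_t, the
one-step-ahead conditional mean is
  E[X_{t+1} | X_t, ...] = c + sum_i phi_i X_{t+1-i}.
Substitute known values:
  E[X_{t+1} | ...] = (0.835) * (-7)
                   = -5.8450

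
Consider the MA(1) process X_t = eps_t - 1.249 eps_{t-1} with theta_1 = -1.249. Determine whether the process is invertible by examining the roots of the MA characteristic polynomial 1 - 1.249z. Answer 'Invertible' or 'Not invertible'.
\text{Not invertible}

The MA(q) characteristic polynomial is P(z) = 1 - 1.249z.
Invertibility requires all roots to lie outside the unit circle, i.e. |z| > 1 for every root.
This is linear in z: 1 + (-1.249) z = 0  =>  z = -1/(-1.249) = 0.800641,  |z| = 0.800641.
Moduli of all roots: 0.8006.
All moduli strictly greater than 1? No.
Verdict: Not invertible.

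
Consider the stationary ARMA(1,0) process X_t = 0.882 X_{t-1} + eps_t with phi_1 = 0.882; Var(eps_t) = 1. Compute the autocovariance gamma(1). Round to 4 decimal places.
\gamma(1) = 3.9716

Multiply the model equation by X_{t-k} and take expectations. With theta_0 = psi_0 = 1 and psi_j the MA(infinity) weights, this gives
  gamma(k) - sum_i phi_i gamma(k-i) = c_k,
  c_k = sigma^2 * sum_{j=k..q} theta_j psi_{j-k}   (c_k = 0 for k > q),
using gamma(-m) = gamma(m).
Pure AR (q = 0): c_0 = sigma^2 = 1, c_k = 0 for k >= 1.
Equations for k = 0 and k = 1 (AR order 1):
  gamma(0) = phi_1 gamma(1) + c_0
  gamma(1) = phi_1 gamma(0) + c_1
Substituting the second into the first: gamma(0) (1 - phi_1^2) = c_0 + phi_1 c_1, so
  gamma(0) = c_0 / (1 - phi_1^2) = 1 / (1 - (0.882)^2) = 1 / 0.222076 = 4.502963.
  gamma(1) = phi_1 gamma(0) = (0.882)(4.502963) = 3.971613.
Therefore gamma(1) = 3.9716 (to 4 decimal places).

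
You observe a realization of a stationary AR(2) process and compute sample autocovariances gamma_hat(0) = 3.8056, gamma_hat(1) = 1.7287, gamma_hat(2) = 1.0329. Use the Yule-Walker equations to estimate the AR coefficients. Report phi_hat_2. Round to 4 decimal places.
\hat\phi_{2} = 0.0820

The Yule-Walker equations for an AR(p) process read, in matrix form,
  Gamma_p phi = r_p,   with   (Gamma_p)_{ij} = gamma(|i - j|),
                       (r_p)_i = gamma(i),   i,j = 1..p.
Substitute the sample gammas (Toeplitz matrix and right-hand side of size 2):
  Gamma_p = [[3.8056, 1.7287], [1.7287, 3.8056]]
  r_p     = [1.7287, 1.0329]
Written out:
  3.8056 phi_1 + 1.7287 phi_2 = 1.7287
  1.7287 phi_1 + 3.8056 phi_2 = 1.0329
Solve by Cramer's rule:
  det = gamma(0)^2 - gamma(1)^2 = (3.8056)^2 - (1.7287)^2 = 14.48259136 - 2.98840369 = 11.49418767
  phi_hat_1 = [gamma(1) gamma(0) - gamma(1) gamma(2)] / det = [(1.7287)(3.8056) - (1.7287)(1.0329)] / 11.49418767 = 4.79316649 / 11.49418767 = 0.417
  phi_hat_2 = [gamma(0) gamma(2) - gamma(1)^2] / det = [(3.8056)(1.0329) - (1.7287)^2] / 11.49418767 = 0.94240055 / 11.49418767 = 0.082
So phi_hat = [0.4170, 0.0820].
Therefore phi_hat_2 = 0.0820.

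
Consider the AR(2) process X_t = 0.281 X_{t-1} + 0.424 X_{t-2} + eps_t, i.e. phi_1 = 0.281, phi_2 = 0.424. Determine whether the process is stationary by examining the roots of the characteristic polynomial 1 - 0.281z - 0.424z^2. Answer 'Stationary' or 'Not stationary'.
\text{Stationary}

The AR(p) characteristic polynomial is P(z) = 1 - 0.281z - 0.424z^2.
Stationarity requires all roots to lie outside the unit circle, i.e. |z| > 1 for every root.
Set 1 + (-0.281) z + (-0.424) z^2 = 0, i.e. a z^2 + b z + c = 0 with a = -0.424, b = -0.281, c = 1.
Discriminant D = b^2 - 4ac = (-0.281)^2 - 4*(-0.424)*1 = 0.078961 - (-1.696) = 1.774961.
D >= 0, so the roots are real: z = (-b +/- sqrt(D)) / (2a) = (0.281 +/- 1.332277) / (-0.848).
  z_1 = (0.281 + 1.332277) / (-0.848) = -1.9024,   |z_1| = 1.9024.
  z_2 = (0.281 - 1.332277) / (-0.848) = 1.2397,   |z_2| = 1.2397.
Moduli of all roots: 1.9024, 1.2397.
All moduli strictly greater than 1? Yes.
Verdict: Stationary.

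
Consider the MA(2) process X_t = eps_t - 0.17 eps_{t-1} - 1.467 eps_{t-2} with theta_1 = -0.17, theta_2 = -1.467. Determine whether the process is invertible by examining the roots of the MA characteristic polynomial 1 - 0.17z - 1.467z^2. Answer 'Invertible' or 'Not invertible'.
\text{Not invertible}

The MA(q) characteristic polynomial is P(z) = 1 - 0.17z - 1.467z^2.
Invertibility requires all roots to lie outside the unit circle, i.e. |z| > 1 for every root.
Set 1 + (-0.17) z + (-1.467) z^2 = 0, i.e. a z^2 + b z + c = 0 with a = -1.467, b = -0.17, c = 1.
Discriminant D = b^2 - 4ac = (-0.17)^2 - 4*(-1.467)*1 = 0.0289 - (-5.868) = 5.8969.
D >= 0, so the roots are real: z = (-b +/- sqrt(D)) / (2a) = (0.17 +/- 2.428353) / (-2.934).
  z_1 = (0.17 + 2.428353) / (-2.934) = -0.8856,   |z_1| = 0.8856.
  z_2 = (0.17 - 2.428353) / (-2.934) = 0.7697,   |z_2| = 0.7697.
Moduli of all roots: 0.8856, 0.7697.
All moduli strictly greater than 1? No.
Verdict: Not invertible.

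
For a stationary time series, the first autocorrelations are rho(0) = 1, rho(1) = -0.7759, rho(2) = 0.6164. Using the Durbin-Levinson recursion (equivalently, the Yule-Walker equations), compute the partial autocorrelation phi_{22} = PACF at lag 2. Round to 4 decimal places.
\phi_{22} = 0.0361

The PACF at lag k is phi_{kk}, the last component of the solution
to the Yule-Walker system G_k phi = r_k where
  (G_k)_{ij} = rho(|i - j|), (r_k)_i = rho(i), i,j = 1..k.
Equivalently, Durbin-Levinson gives phi_{kk} iteratively:
  phi_{11} = rho(1)
  phi_{kk} = [rho(k) - sum_{j=1..k-1} phi_{k-1,j} rho(k-j)]
            / [1 - sum_{j=1..k-1} phi_{k-1,j} rho(j)],
  phi_{k,j} = phi_{k-1,j} - phi_{kk} phi_{k-1,k-j},  j = 1..k-1.
Step k = 1:
  phi_11 = rho(1) = -0.7759.
Step k = 2:
  phi_22 = [rho(2) - phi_11 rho(1)] / [1 - phi_11 rho(1)] = [0.6164 - (-0.7759)(-0.7759)] / [1 - (-0.7759)(-0.7759)]
         = 0.01437919 / 0.39797919 = 0.0361.
Therefore phi_{22} = 0.0361.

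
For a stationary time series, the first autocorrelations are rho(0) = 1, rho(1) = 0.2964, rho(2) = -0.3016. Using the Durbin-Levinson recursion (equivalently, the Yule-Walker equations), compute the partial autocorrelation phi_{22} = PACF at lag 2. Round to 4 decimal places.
\phi_{22} = -0.4270

The PACF at lag k is phi_{kk}, the last component of the solution
to the Yule-Walker system G_k phi = r_k where
  (G_k)_{ij} = rho(|i - j|), (r_k)_i = rho(i), i,j = 1..k.
Equivalently, Durbin-Levinson gives phi_{kk} iteratively:
  phi_{11} = rho(1)
  phi_{kk} = [rho(k) - sum_{j=1..k-1} phi_{k-1,j} rho(k-j)]
            / [1 - sum_{j=1..k-1} phi_{k-1,j} rho(j)],
  phi_{k,j} = phi_{k-1,j} - phi_{kk} phi_{k-1,k-j},  j = 1..k-1.
Step k = 1:
  phi_11 = rho(1) = 0.2964.
Step k = 2:
  phi_22 = [rho(2) - phi_11 rho(1)] / [1 - phi_11 rho(1)] = [-0.3016 - (0.2964)(0.2964)] / [1 - (0.2964)(0.2964)]
         = -0.38945296 / 0.91214704 = -0.427.
Therefore phi_{22} = -0.4270.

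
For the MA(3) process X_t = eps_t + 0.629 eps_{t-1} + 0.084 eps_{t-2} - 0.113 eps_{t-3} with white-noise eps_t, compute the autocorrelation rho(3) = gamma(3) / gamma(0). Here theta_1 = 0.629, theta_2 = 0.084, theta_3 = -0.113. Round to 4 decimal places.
\rho(3) = -0.0798

For an MA(q) process with theta_0 = 1, the autocovariance is
  gamma(k) = sigma^2 * sum_{i=0..q-k} theta_i * theta_{i+k},
and rho(k) = gamma(k) / gamma(0). Sigma^2 cancels.
  numerator   = (1)*(-0.113) = -0.113.
  denominator = (1)^2 + (0.629)^2 + (0.084)^2 + (-0.113)^2 = 1.415466.
  rho(3) = -0.113 / 1.415466 = -0.0798.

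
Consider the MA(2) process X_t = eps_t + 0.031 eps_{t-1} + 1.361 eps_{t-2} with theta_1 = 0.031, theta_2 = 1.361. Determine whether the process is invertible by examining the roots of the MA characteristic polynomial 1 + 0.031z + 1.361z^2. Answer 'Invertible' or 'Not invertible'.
\text{Not invertible}

The MA(q) characteristic polynomial is P(z) = 1 + 0.031z + 1.361z^2.
Invertibility requires all roots to lie outside the unit circle, i.e. |z| > 1 for every root.
Set 1 + (0.031) z + (1.361) z^2 = 0, i.e. a z^2 + b z + c = 0 with a = 1.361, b = 0.031, c = 1.
Discriminant D = b^2 - 4ac = (0.031)^2 - 4*(1.361)*1 = 0.000961 - (5.444) = -5.443039.
D < 0, so the roots are the complex-conjugate pair z = (-b +/- i sqrt(-D)) / (2a) = -0.0114 +/- 0.8571i.
For a conjugate pair |z|^2 = z * conj(z) = (product of roots) = c/a = 1/(1.361) = 0.734754, so |z| = sqrt(0.734754) = 0.8572 for both roots.
Moduli of all roots: 0.8572, 0.8572.
All moduli strictly greater than 1? No.
Verdict: Not invertible.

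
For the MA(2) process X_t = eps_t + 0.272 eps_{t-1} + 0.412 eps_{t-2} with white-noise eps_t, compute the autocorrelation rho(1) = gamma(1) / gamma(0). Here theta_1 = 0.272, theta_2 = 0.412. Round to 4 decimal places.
\rho(1) = 0.3088

For an MA(q) process with theta_0 = 1, the autocovariance is
  gamma(k) = sigma^2 * sum_{i=0..q-k} theta_i * theta_{i+k},
and rho(k) = gamma(k) / gamma(0). Sigma^2 cancels.
  numerator   = (1)*(0.272) + (0.272)*(0.412) = 0.384064.
  denominator = (1)^2 + (0.272)^2 + (0.412)^2 = 1.243728.
  rho(1) = 0.384064 / 1.243728 = 0.3088.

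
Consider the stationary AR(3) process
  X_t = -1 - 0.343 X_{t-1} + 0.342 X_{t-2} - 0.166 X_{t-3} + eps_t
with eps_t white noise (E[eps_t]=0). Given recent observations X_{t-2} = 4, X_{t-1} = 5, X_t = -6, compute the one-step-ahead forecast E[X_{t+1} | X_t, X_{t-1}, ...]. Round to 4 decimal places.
E[X_{t+1} \mid \mathcal F_t] = 2.1040

For an AR(p) model X_t = c + sum_i phi_i X_{t-i} + eps_t, the
one-step-ahead conditional mean is
  E[X_{t+1} | X_t, ...] = c + sum_i phi_i X_{t+1-i}.
Substitute known values:
  E[X_{t+1} | ...] = -1 + (-0.343) * (-6) + (0.342) * (5) + (-0.166) * (4)
                   = 2.1040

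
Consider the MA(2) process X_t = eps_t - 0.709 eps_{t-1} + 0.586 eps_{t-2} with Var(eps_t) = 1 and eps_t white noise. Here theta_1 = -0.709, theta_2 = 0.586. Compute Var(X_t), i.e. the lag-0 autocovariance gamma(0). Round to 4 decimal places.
\gamma(0) = 1.8461

For an MA(q) process X_t = eps_t + sum_i theta_i eps_{t-i} with
Var(eps_t) = sigma^2, the variance is
  gamma(0) = sigma^2 * (1 + sum_i theta_i^2).
  sum_i theta_i^2 = (-0.709)^2 + (0.586)^2 = 0.502681 + 0.343396 = 0.846077.
  gamma(0) = 1 * (1 + 0.846077) = 1 * 1.846077 = 1.846077, which rounds to 1.8461.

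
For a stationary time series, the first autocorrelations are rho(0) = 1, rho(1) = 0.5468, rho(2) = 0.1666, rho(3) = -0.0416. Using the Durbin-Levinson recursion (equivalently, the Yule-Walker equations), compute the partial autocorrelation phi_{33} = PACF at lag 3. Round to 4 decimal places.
\phi_{33} = -0.0690

The PACF at lag k is phi_{kk}, the last component of the solution
to the Yule-Walker system G_k phi = r_k where
  (G_k)_{ij} = rho(|i - j|), (r_k)_i = rho(i), i,j = 1..k.
Equivalently, Durbin-Levinson gives phi_{kk} iteratively:
  phi_{11} = rho(1)
  phi_{kk} = [rho(k) - sum_{j=1..k-1} phi_{k-1,j} rho(k-j)]
            / [1 - sum_{j=1..k-1} phi_{k-1,j} rho(j)],
  phi_{k,j} = phi_{k-1,j} - phi_{kk} phi_{k-1,k-j},  j = 1..k-1.
Step k = 1:
  phi_11 = rho(1) = 0.5468.
Step k = 2:
  phi_22 = [rho(2) - phi_11 rho(1)] / [1 - phi_11 rho(1)] = [0.1666 - (0.5468)(0.5468)] / [1 - (0.5468)(0.5468)]
         = -0.13239024 / 0.70100976 = -0.188856.
  Update: phi_21 = phi_11 - phi_22 phi_11 = 0.5468 - (-0.188856)(0.5468) = 0.650067.
Step k = 3:
  phi_33 = [rho(3) - phi_21 rho(2) - phi_22 rho(1)] / [1 - phi_21 rho(1) - phi_22 rho(2)]
    numerator   = -0.0416 - (0.650067)(0.1666) - (-0.188856)(0.5468) = -0.04663439
    denominator = 1 - (0.650067)(0.5468) - (-0.188856)(0.1666) = 0.676007
  phi_33 = -0.04663439 / 0.676007 = -0.069.
Therefore phi_{33} = -0.0690.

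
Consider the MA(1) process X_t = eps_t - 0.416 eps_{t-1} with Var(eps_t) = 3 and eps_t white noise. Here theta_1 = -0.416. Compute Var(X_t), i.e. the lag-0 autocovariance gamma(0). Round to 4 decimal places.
\gamma(0) = 3.5192

For an MA(q) process X_t = eps_t + sum_i theta_i eps_{t-i} with
Var(eps_t) = sigma^2, the variance is
  gamma(0) = sigma^2 * (1 + sum_i theta_i^2).
  sum_i theta_i^2 = (-0.416)^2 = 0.173056.
  gamma(0) = 3 * (1 + 0.173056) = 3 * 1.173056 = 3.519168, which rounds to 3.5192.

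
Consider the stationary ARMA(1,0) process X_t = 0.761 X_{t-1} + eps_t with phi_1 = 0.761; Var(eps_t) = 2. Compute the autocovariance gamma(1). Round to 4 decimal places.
\gamma(1) = 3.6162

Multiply the model equation by X_{t-k} and take expectations. With theta_0 = psi_0 = 1 and psi_j the MA(infinity) weights, this gives
  gamma(k) - sum_i phi_i gamma(k-i) = c_k,
  c_k = sigma^2 * sum_{j=k..q} theta_j psi_{j-k}   (c_k = 0 for k > q),
using gamma(-m) = gamma(m).
Pure AR (q = 0): c_0 = sigma^2 = 2, c_k = 0 for k >= 1.
Equations for k = 0 and k = 1 (AR order 1):
  gamma(0) = phi_1 gamma(1) + c_0
  gamma(1) = phi_1 gamma(0) + c_1
Substituting the second into the first: gamma(0) (1 - phi_1^2) = c_0 + phi_1 c_1, so
  gamma(0) = c_0 / (1 - phi_1^2) = 2 / (1 - (0.761)^2) = 2 / 0.420879 = 4.75196.
  gamma(1) = phi_1 gamma(0) = (0.761)(4.75196) = 3.616241.
Therefore gamma(1) = 3.6162 (to 4 decimal places).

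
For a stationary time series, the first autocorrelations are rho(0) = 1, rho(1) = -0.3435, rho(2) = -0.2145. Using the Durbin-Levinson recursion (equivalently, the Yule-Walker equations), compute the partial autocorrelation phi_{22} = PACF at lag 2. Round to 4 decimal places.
\phi_{22} = -0.3770

The PACF at lag k is phi_{kk}, the last component of the solution
to the Yule-Walker system G_k phi = r_k where
  (G_k)_{ij} = rho(|i - j|), (r_k)_i = rho(i), i,j = 1..k.
Equivalently, Durbin-Levinson gives phi_{kk} iteratively:
  phi_{11} = rho(1)
  phi_{kk} = [rho(k) - sum_{j=1..k-1} phi_{k-1,j} rho(k-j)]
            / [1 - sum_{j=1..k-1} phi_{k-1,j} rho(j)],
  phi_{k,j} = phi_{k-1,j} - phi_{kk} phi_{k-1,k-j},  j = 1..k-1.
Step k = 1:
  phi_11 = rho(1) = -0.3435.
Step k = 2:
  phi_22 = [rho(2) - phi_11 rho(1)] / [1 - phi_11 rho(1)] = [-0.2145 - (-0.3435)(-0.3435)] / [1 - (-0.3435)(-0.3435)]
         = -0.33249225 / 0.88200775 = -0.377.
Therefore phi_{22} = -0.3770.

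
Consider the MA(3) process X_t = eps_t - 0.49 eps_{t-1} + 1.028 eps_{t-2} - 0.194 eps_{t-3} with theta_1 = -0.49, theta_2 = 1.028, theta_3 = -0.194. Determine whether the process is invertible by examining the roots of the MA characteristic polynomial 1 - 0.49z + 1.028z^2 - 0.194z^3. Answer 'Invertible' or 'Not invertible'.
\text{Invertible}

The MA(q) characteristic polynomial is P(z) = 1 - 0.49z + 1.028z^2 - 0.194z^3.
Invertibility requires all roots to lie outside the unit circle, i.e. |z| > 1 for every root.
Degree 3: look for a simple real root z0 first, then factor out (1 - z/z0) and solve the remaining quadratic.
Testing z0 = 5: P(5) = 1 + (-0.49)(5) + (1.028)(5)^2 + (-0.194)(5)^3
  = 1 + (-2.45) + (25.7) + (-24.25) = 0.  So z_0 = 5 is a root, |z_0| = 5.
Divide out the factor (1 - 0.2 z) = (1 - z/z0) (since 1/z0 = 0.2):
  P(z) = (1 - 0.2 z)(1 + (-0.29) z + (0.97) z^2)
  [check: z-coef -0.29 - (0.2) = -0.49; z^2-coef 0.97 - (0.2)(-0.29) = 1.028; z^3-coef -(0.2)(0.97) = -0.194.]
Remaining roots from the quadratic factor 1 + (-0.29) z + (0.97) z^2:
  Set 1 + (-0.29) z + (0.97) z^2 = 0, i.e. a z^2 + b z + c = 0 with a = 0.97, b = -0.29, c = 1.
  Discriminant D = b^2 - 4ac = (-0.29)^2 - 4*(0.97)*1 = 0.0841 - (3.88) = -3.7959.
  D < 0, so the roots are the complex-conjugate pair z = (-b +/- i sqrt(-D)) / (2a) = 0.1495 +/- 1.0043i.
  For a conjugate pair |z|^2 = z * conj(z) = (product of roots) = c/a = 1/(0.97) = 1.030928, so |z| = sqrt(1.030928) = 1.0153 for both roots.
Moduli of all roots: 5.0000, 1.0153, 1.0153.
All moduli strictly greater than 1? Yes.
Verdict: Invertible.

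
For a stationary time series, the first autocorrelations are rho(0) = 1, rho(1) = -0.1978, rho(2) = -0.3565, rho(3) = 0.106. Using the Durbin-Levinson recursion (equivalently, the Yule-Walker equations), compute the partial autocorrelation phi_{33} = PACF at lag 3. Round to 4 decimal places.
\phi_{33} = -0.0940

The PACF at lag k is phi_{kk}, the last component of the solution
to the Yule-Walker system G_k phi = r_k where
  (G_k)_{ij} = rho(|i - j|), (r_k)_i = rho(i), i,j = 1..k.
Equivalently, Durbin-Levinson gives phi_{kk} iteratively:
  phi_{11} = rho(1)
  phi_{kk} = [rho(k) - sum_{j=1..k-1} phi_{k-1,j} rho(k-j)]
            / [1 - sum_{j=1..k-1} phi_{k-1,j} rho(j)],
  phi_{k,j} = phi_{k-1,j} - phi_{kk} phi_{k-1,k-j},  j = 1..k-1.
Step k = 1:
  phi_11 = rho(1) = -0.1978.
Step k = 2:
  phi_22 = [rho(2) - phi_11 rho(1)] / [1 - phi_11 rho(1)] = [-0.3565 - (-0.1978)(-0.1978)] / [1 - (-0.1978)(-0.1978)]
         = -0.39562484 / 0.96087516 = -0.411734.
  Update: phi_21 = phi_11 - phi_22 phi_11 = -0.1978 - (-0.411734)(-0.1978) = -0.279241.
Step k = 3:
  phi_33 = [rho(3) - phi_21 rho(2) - phi_22 rho(1)] / [1 - phi_21 rho(1) - phi_22 rho(2)]
    numerator   = 0.106 - (-0.279241)(-0.3565) - (-0.411734)(-0.1978) = -0.07499036
    denominator = 1 - (-0.279241)(-0.1978) - (-0.411734)(-0.3565) = 0.79798302
  phi_33 = -0.07499036 / 0.79798302 = -0.094.
Therefore phi_{33} = -0.0940.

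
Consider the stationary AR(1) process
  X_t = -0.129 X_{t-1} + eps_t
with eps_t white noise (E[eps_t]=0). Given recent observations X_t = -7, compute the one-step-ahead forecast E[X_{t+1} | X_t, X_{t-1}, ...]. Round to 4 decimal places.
E[X_{t+1} \mid \mathcal F_t] = 0.9030

For an AR(p) model X_t = c + sum_i phi_i X_{t-i} + eps_t, the
one-step-ahead conditional mean is
  E[X_{t+1} | X_t, ...] = c + sum_i phi_i X_{t+1-i}.
Substitute known values:
  E[X_{t+1} | ...] = (-0.129) * (-7)
                   = 0.9030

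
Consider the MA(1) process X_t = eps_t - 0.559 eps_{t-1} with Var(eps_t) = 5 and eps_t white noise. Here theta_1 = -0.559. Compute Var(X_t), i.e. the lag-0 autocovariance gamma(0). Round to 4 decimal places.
\gamma(0) = 6.5624

For an MA(q) process X_t = eps_t + sum_i theta_i eps_{t-i} with
Var(eps_t) = sigma^2, the variance is
  gamma(0) = sigma^2 * (1 + sum_i theta_i^2).
  sum_i theta_i^2 = (-0.559)^2 = 0.312481.
  gamma(0) = 5 * (1 + 0.312481) = 5 * 1.312481 = 6.562405, which rounds to 6.5624.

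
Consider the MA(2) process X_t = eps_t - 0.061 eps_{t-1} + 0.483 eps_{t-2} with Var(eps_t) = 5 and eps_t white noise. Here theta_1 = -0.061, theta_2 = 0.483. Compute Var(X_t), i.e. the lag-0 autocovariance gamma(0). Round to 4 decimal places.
\gamma(0) = 6.1851

For an MA(q) process X_t = eps_t + sum_i theta_i eps_{t-i} with
Var(eps_t) = sigma^2, the variance is
  gamma(0) = sigma^2 * (1 + sum_i theta_i^2).
  sum_i theta_i^2 = (-0.061)^2 + (0.483)^2 = 0.003721 + 0.233289 = 0.23701.
  gamma(0) = 5 * (1 + 0.23701) = 5 * 1.23701 = 6.18505, which rounds to 6.1851.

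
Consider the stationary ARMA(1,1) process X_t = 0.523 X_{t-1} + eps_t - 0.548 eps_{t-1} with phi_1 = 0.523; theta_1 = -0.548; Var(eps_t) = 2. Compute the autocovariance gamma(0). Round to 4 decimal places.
\gamma(0) = 2.0017

Multiply the model equation by X_{t-k} and take expectations. With theta_0 = psi_0 = 1 and psi_j the MA(infinity) weights, this gives
  gamma(k) - sum_i phi_i gamma(k-i) = c_k,
  c_k = sigma^2 * sum_{j=k..q} theta_j psi_{j-k}   (c_k = 0 for k > q),
using gamma(-m) = gamma(m).
psi-weights needed (psi_j = theta_j + sum_i phi_i psi_{j-i}):
  psi_1 = theta_1 + phi_1 = -0.548 + (0.523) = -0.025
Right-hand sides:
  c_0 = sigma^2 (1 + theta_1 psi_1) = 2 * (1 + (-0.548)(-0.025)) = 2 * 1.0137 = 2.0274
  c_1 = sigma^2 theta_1 = 2 * (-0.548) = -1.096
  c_2 = 0
Equations for k = 0 and k = 1 (AR order 1):
  gamma(0) = phi_1 gamma(1) + c_0
  gamma(1) = phi_1 gamma(0) + c_1
Substituting the second into the first: gamma(0) (1 - phi_1^2) = c_0 + phi_1 c_1, so
  gamma(0) = (c_0 + phi_1 c_1) / (1 - phi_1^2) = (2.0274 + (0.523)(-1.096)) / (1 - (0.523)^2) = 1.454192 / 0.726471 = 2.001721.
Therefore gamma(0) = 2.0017 (to 4 decimal places).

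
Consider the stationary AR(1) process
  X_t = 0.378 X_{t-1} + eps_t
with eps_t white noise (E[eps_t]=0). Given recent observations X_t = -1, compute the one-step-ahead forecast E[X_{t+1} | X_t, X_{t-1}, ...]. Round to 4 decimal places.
E[X_{t+1} \mid \mathcal F_t] = -0.3780

For an AR(p) model X_t = c + sum_i phi_i X_{t-i} + eps_t, the
one-step-ahead conditional mean is
  E[X_{t+1} | X_t, ...] = c + sum_i phi_i X_{t+1-i}.
Substitute known values:
  E[X_{t+1} | ...] = (0.378) * (-1)
                   = -0.3780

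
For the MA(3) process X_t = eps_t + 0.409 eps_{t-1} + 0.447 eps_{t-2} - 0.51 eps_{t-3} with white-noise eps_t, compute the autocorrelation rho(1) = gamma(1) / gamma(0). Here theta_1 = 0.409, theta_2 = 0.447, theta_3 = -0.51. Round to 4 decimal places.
\rho(1) = 0.2236

For an MA(q) process with theta_0 = 1, the autocovariance is
  gamma(k) = sigma^2 * sum_{i=0..q-k} theta_i * theta_{i+k},
and rho(k) = gamma(k) / gamma(0). Sigma^2 cancels.
  numerator   = (1)*(0.409) + (0.409)*(0.447) + (0.447)*(-0.51) = 0.363853.
  denominator = (1)^2 + (0.409)^2 + (0.447)^2 + (-0.51)^2 = 1.62719.
  rho(1) = 0.363853 / 1.62719 = 0.2236.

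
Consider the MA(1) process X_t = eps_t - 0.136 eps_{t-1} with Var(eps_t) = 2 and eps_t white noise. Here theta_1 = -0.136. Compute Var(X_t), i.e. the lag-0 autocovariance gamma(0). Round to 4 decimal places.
\gamma(0) = 2.0370

For an MA(q) process X_t = eps_t + sum_i theta_i eps_{t-i} with
Var(eps_t) = sigma^2, the variance is
  gamma(0) = sigma^2 * (1 + sum_i theta_i^2).
  sum_i theta_i^2 = (-0.136)^2 = 0.018496.
  gamma(0) = 2 * (1 + 0.018496) = 2 * 1.018496 = 2.036992, which rounds to 2.0370.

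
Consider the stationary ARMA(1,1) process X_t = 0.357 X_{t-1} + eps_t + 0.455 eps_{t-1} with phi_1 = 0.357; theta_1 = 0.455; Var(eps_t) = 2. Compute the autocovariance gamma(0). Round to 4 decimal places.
\gamma(0) = 3.5113

Multiply the model equation by X_{t-k} and take expectations. With theta_0 = psi_0 = 1 and psi_j the MA(infinity) weights, this gives
  gamma(k) - sum_i phi_i gamma(k-i) = c_k,
  c_k = sigma^2 * sum_{j=k..q} theta_j psi_{j-k}   (c_k = 0 for k > q),
using gamma(-m) = gamma(m).
psi-weights needed (psi_j = theta_j + sum_i phi_i psi_{j-i}):
  psi_1 = theta_1 + phi_1 = 0.455 + (0.357) = 0.812
Right-hand sides:
  c_0 = sigma^2 (1 + theta_1 psi_1) = 2 * (1 + (0.455)(0.812)) = 2 * 1.36946 = 2.73892
  c_1 = sigma^2 theta_1 = 2 * (0.455) = 0.91
  c_2 = 0
Equations for k = 0 and k = 1 (AR order 1):
  gamma(0) = phi_1 gamma(1) + c_0
  gamma(1) = phi_1 gamma(0) + c_1
Substituting the second into the first: gamma(0) (1 - phi_1^2) = c_0 + phi_1 c_1, so
  gamma(0) = (c_0 + phi_1 c_1) / (1 - phi_1^2) = (2.73892 + (0.357)(0.91)) / (1 - (0.357)^2) = 3.06379 / 0.872551 = 3.511302.
Therefore gamma(0) = 3.5113 (to 4 decimal places).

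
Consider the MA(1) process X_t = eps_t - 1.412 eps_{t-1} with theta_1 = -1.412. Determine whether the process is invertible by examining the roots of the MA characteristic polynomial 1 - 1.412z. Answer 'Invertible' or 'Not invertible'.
\text{Not invertible}

The MA(q) characteristic polynomial is P(z) = 1 - 1.412z.
Invertibility requires all roots to lie outside the unit circle, i.e. |z| > 1 for every root.
This is linear in z: 1 + (-1.412) z = 0  =>  z = -1/(-1.412) = 0.708215,  |z| = 0.708215.
Moduli of all roots: 0.7082.
All moduli strictly greater than 1? No.
Verdict: Not invertible.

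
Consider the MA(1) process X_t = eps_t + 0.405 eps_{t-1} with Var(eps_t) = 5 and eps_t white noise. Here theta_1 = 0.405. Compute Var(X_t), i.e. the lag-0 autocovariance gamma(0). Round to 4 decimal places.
\gamma(0) = 5.8201

For an MA(q) process X_t = eps_t + sum_i theta_i eps_{t-i} with
Var(eps_t) = sigma^2, the variance is
  gamma(0) = sigma^2 * (1 + sum_i theta_i^2).
  sum_i theta_i^2 = (0.405)^2 = 0.164025.
  gamma(0) = 5 * (1 + 0.164025) = 5 * 1.164025 = 5.820125, which rounds to 5.8201.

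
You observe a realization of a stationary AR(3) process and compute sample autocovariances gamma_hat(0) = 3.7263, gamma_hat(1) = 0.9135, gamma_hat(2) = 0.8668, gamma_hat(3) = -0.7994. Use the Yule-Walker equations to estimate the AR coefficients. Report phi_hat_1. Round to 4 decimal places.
\hat\phi_{1} = 0.2620

The Yule-Walker equations for an AR(p) process read, in matrix form,
  Gamma_p phi = r_p,   with   (Gamma_p)_{ij} = gamma(|i - j|),
                       (r_p)_i = gamma(i),   i,j = 1..p.
Substitute the sample gammas (Toeplitz matrix and right-hand side of size 3):
  Gamma_p = [[3.7263, 0.9135, 0.8668], [0.9135, 3.7263, 0.9135], [0.8668, 0.9135, 3.7263]]
  r_p     = [0.9135, 0.8668, -0.7994]
Written out (R1..R3):
  (R1) 3.7263 phi_1 + 0.9135 phi_2 + 0.8668 phi_3 = 0.9135
  (R2) 0.9135 phi_1 + 3.7263 phi_2 + 0.9135 phi_3 = 0.8668
  (R3) 0.8668 phi_1 + 0.9135 phi_2 + 3.7263 phi_3 = -0.7994
Gaussian elimination:
  R2 <- R2 - (0.9135/3.7263) R1 = R2 - (0.245149) R1:  3.502356 phi_2 + 0.701005 phi_3 = 0.642856
  R3 <- R3 - (0.8668/3.7263) R1 = R3 - (0.232617) R1:  0.701005 phi_2 + 3.524668 phi_3 = -1.011895
  R3 <- R3 - (0.701005/3.502356) R2 = R3 - (0.200152) R2:  3.38436 phi_3 = -1.140565
Back-substitution:
  phi_hat_3 = -1.140565 / 3.38436 = -0.33701
  phi_hat_2 = (0.642856 - (0.701005)(-0.33701)) / 3.502356 = 0.251003
  phi_hat_1 = (0.9135 - (0.9135)(0.251003) - (0.8668)(-0.33701)) / 3.7263 = 0.26201
So phi_hat = [0.2620, 0.2510, -0.3370].
Therefore phi_hat_1 = 0.2620.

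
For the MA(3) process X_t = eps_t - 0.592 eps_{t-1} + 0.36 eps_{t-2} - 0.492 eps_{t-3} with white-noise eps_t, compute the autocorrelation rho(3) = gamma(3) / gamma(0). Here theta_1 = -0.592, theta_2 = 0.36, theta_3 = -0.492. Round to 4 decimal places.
\rho(3) = -0.2857

For an MA(q) process with theta_0 = 1, the autocovariance is
  gamma(k) = sigma^2 * sum_{i=0..q-k} theta_i * theta_{i+k},
and rho(k) = gamma(k) / gamma(0). Sigma^2 cancels.
  numerator   = (1)*(-0.492) = -0.492.
  denominator = (1)^2 + (-0.592)^2 + (0.36)^2 + (-0.492)^2 = 1.722128.
  rho(3) = -0.492 / 1.722128 = -0.2857.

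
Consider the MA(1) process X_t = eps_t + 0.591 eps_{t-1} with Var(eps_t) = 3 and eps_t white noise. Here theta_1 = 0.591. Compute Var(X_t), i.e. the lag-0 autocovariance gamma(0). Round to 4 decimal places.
\gamma(0) = 4.0478

For an MA(q) process X_t = eps_t + sum_i theta_i eps_{t-i} with
Var(eps_t) = sigma^2, the variance is
  gamma(0) = sigma^2 * (1 + sum_i theta_i^2).
  sum_i theta_i^2 = (0.591)^2 = 0.349281.
  gamma(0) = 3 * (1 + 0.349281) = 3 * 1.349281 = 4.047843, which rounds to 4.0478.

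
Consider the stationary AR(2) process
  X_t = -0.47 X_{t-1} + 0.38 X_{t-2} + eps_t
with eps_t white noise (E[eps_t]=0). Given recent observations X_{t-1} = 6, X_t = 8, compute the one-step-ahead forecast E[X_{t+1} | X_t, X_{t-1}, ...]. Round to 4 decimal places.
E[X_{t+1} \mid \mathcal F_t] = -1.4800

For an AR(p) model X_t = c + sum_i phi_i X_{t-i} + eps_t, the
one-step-ahead conditional mean is
  E[X_{t+1} | X_t, ...] = c + sum_i phi_i X_{t+1-i}.
Substitute known values:
  E[X_{t+1} | ...] = (-0.47) * (8) + (0.38) * (6)
                   = -1.4800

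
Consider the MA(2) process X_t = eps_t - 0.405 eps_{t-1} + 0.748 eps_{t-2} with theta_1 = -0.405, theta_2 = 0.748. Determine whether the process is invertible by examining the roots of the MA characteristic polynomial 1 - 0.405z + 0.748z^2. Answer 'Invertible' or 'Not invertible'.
\text{Invertible}

The MA(q) characteristic polynomial is P(z) = 1 - 0.405z + 0.748z^2.
Invertibility requires all roots to lie outside the unit circle, i.e. |z| > 1 for every root.
Set 1 + (-0.405) z + (0.748) z^2 = 0, i.e. a z^2 + b z + c = 0 with a = 0.748, b = -0.405, c = 1.
Discriminant D = b^2 - 4ac = (-0.405)^2 - 4*(0.748)*1 = 0.164025 - (2.992) = -2.827975.
D < 0, so the roots are the complex-conjugate pair z = (-b +/- i sqrt(-D)) / (2a) = 0.2707 +/- 1.1241i.
For a conjugate pair |z|^2 = z * conj(z) = (product of roots) = c/a = 1/(0.748) = 1.336898, so |z| = sqrt(1.336898) = 1.1562 for both roots.
Moduli of all roots: 1.1562, 1.1562.
All moduli strictly greater than 1? Yes.
Verdict: Invertible.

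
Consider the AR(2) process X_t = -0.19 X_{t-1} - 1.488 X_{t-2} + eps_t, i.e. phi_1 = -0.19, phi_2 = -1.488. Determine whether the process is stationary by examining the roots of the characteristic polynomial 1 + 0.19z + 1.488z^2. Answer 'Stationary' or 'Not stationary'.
\text{Not stationary}

The AR(p) characteristic polynomial is P(z) = 1 + 0.19z + 1.488z^2.
Stationarity requires all roots to lie outside the unit circle, i.e. |z| > 1 for every root.
Set 1 + (0.19) z + (1.488) z^2 = 0, i.e. a z^2 + b z + c = 0 with a = 1.488, b = 0.19, c = 1.
Discriminant D = b^2 - 4ac = (0.19)^2 - 4*(1.488)*1 = 0.0361 - (5.952) = -5.9159.
D < 0, so the roots are the complex-conjugate pair z = (-b +/- i sqrt(-D)) / (2a) = -0.0638 +/- 0.8173i.
For a conjugate pair |z|^2 = z * conj(z) = (product of roots) = c/a = 1/(1.488) = 0.672043, so |z| = sqrt(0.672043) = 0.8198 for both roots.
Moduli of all roots: 0.8198, 0.8198.
All moduli strictly greater than 1? No.
Verdict: Not stationary.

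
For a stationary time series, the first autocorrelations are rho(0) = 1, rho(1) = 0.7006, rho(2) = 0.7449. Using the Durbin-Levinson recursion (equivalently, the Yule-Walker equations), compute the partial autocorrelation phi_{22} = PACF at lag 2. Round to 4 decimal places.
\phi_{22} = 0.4990

The PACF at lag k is phi_{kk}, the last component of the solution
to the Yule-Walker system G_k phi = r_k where
  (G_k)_{ij} = rho(|i - j|), (r_k)_i = rho(i), i,j = 1..k.
Equivalently, Durbin-Levinson gives phi_{kk} iteratively:
  phi_{11} = rho(1)
  phi_{kk} = [rho(k) - sum_{j=1..k-1} phi_{k-1,j} rho(k-j)]
            / [1 - sum_{j=1..k-1} phi_{k-1,j} rho(j)],
  phi_{k,j} = phi_{k-1,j} - phi_{kk} phi_{k-1,k-j},  j = 1..k-1.
Step k = 1:
  phi_11 = rho(1) = 0.7006.
Step k = 2:
  phi_22 = [rho(2) - phi_11 rho(1)] / [1 - phi_11 rho(1)] = [0.7449 - (0.7006)(0.7006)] / [1 - (0.7006)(0.7006)]
         = 0.25405964 / 0.50915964 = 0.499.
Therefore phi_{22} = 0.4990.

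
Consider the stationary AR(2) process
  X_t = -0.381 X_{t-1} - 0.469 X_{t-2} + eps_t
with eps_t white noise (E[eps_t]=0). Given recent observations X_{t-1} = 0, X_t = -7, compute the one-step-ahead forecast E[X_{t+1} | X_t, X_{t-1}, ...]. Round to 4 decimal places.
E[X_{t+1} \mid \mathcal F_t] = 2.6670

For an AR(p) model X_t = c + sum_i phi_i X_{t-i} + eps_t, the
one-step-ahead conditional mean is
  E[X_{t+1} | X_t, ...] = c + sum_i phi_i X_{t+1-i}.
Substitute known values:
  E[X_{t+1} | ...] = (-0.381) * (-7) + (-0.469) * (0)
                   = 2.6670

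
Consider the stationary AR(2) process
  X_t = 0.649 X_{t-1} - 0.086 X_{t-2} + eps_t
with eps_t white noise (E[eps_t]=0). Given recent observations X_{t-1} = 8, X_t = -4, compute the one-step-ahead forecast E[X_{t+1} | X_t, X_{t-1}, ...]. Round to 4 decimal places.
E[X_{t+1} \mid \mathcal F_t] = -3.2840

For an AR(p) model X_t = c + sum_i phi_i X_{t-i} + eps_t, the
one-step-ahead conditional mean is
  E[X_{t+1} | X_t, ...] = c + sum_i phi_i X_{t+1-i}.
Substitute known values:
  E[X_{t+1} | ...] = (0.649) * (-4) + (-0.086) * (8)
                   = -3.2840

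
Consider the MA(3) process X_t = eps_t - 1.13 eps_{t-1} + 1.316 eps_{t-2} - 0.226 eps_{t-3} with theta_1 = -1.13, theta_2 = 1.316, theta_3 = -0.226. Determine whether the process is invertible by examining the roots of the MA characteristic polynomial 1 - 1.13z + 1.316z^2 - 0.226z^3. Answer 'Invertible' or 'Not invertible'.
\text{Not invertible}

The MA(q) characteristic polynomial is P(z) = 1 - 1.13z + 1.316z^2 - 0.226z^3.
Invertibility requires all roots to lie outside the unit circle, i.e. |z| > 1 for every root.
Degree 3: look for a simple real root z0 first, then factor out (1 - z/z0) and solve the remaining quadratic.
Testing z0 = 5: P(5) = 1 + (-1.13)(5) + (1.316)(5)^2 + (-0.226)(5)^3
  = 1 + (-5.65) + (32.9) + (-28.25) = 0.  So z_0 = 5 is a root, |z_0| = 5.
Divide out the factor (1 - 0.2 z) = (1 - z/z0) (since 1/z0 = 0.2):
  P(z) = (1 - 0.2 z)(1 + (-0.93) z + (1.13) z^2)
  [check: z-coef -0.93 - (0.2) = -1.13; z^2-coef 1.13 - (0.2)(-0.93) = 1.316; z^3-coef -(0.2)(1.13) = -0.226.]
Remaining roots from the quadratic factor 1 + (-0.93) z + (1.13) z^2:
  Set 1 + (-0.93) z + (1.13) z^2 = 0, i.e. a z^2 + b z + c = 0 with a = 1.13, b = -0.93, c = 1.
  Discriminant D = b^2 - 4ac = (-0.93)^2 - 4*(1.13)*1 = 0.8649 - (4.52) = -3.6551.
  D < 0, so the roots are the complex-conjugate pair z = (-b +/- i sqrt(-D)) / (2a) = 0.4115 +/- 0.8459i.
  For a conjugate pair |z|^2 = z * conj(z) = (product of roots) = c/a = 1/(1.13) = 0.884956, so |z| = sqrt(0.884956) = 0.9407 for both roots.
Moduli of all roots: 5.0000, 0.9407, 0.9407.
All moduli strictly greater than 1? No.
Verdict: Not invertible.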